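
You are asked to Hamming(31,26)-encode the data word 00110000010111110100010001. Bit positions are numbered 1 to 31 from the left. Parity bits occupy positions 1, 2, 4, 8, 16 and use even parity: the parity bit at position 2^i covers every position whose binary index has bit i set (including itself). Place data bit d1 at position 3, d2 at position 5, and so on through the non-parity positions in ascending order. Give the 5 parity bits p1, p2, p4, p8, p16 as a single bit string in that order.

10110

Place data bits at non-power-of-two positions: b3=0, b5=0, b6=1, b7=1, b9=0, b10=0, b11=0, b12=0, b13=0, b14=1, b15=0, b17=1, b18=1, b19=1, b20=1, b21=1, b22=0, b23=1, b24=0, b25=0, b26=0, b27=1, b28=0, b29=0, b30=0, b31=1.
p1 = XOR of data positions {3,5,7,9,11,13,15,17,19,21,23,25,27,29,31} = 0⊕0⊕1⊕0⊕0⊕0⊕0⊕1⊕1⊕1⊕1⊕0⊕1⊕0⊕1 = 1
p2 = XOR of data positions {3,6,7,10,11,14,15,18,19,22,23,26,27,30,31} = 0⊕1⊕1⊕0⊕0⊕1⊕0⊕1⊕1⊕0⊕1⊕0⊕1⊕0⊕1 = 0
p4 = XOR of data positions {5,6,7,12,13,14,15,20,21,22,23,28,29,30,31} = 0⊕1⊕1⊕0⊕0⊕1⊕0⊕1⊕1⊕0⊕1⊕0⊕0⊕0⊕1 = 1
p8 = XOR of data positions {9,10,11,12,13,14,15,24,25,26,27,28,29,30,31} = 0⊕0⊕0⊕0⊕0⊕1⊕0⊕0⊕0⊕0⊕1⊕0⊕0⊕0⊕1 = 1
p16 = XOR of data positions {17,18,19,20,21,22,23,24,25,26,27,28,29,30,31} = 1⊕1⊕1⊕1⊕1⊕0⊕1⊕0⊕0⊕0⊕1⊕0⊕0⊕0⊕1 = 0
Parity bits p1,p2,p4,p8,p16 = 10110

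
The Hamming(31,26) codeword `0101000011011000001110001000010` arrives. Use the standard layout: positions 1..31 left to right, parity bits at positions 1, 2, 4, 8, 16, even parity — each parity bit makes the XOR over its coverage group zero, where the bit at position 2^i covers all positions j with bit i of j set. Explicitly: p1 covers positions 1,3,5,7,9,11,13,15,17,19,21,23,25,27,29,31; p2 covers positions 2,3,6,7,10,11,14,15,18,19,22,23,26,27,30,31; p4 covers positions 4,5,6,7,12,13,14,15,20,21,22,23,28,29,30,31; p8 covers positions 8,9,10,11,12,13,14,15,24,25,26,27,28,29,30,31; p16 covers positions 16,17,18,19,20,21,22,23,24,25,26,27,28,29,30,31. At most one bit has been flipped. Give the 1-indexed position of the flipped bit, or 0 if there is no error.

17

s1: b1⊕b3⊕b5⊕b7⊕b9⊕b11⊕b13⊕b15⊕b17⊕b19⊕b21⊕b23⊕b25⊕b27⊕b29⊕b31 = 0⊕0⊕0⊕0⊕1⊕0⊕1⊕0⊕0⊕1⊕1⊕0⊕1⊕0⊕0⊕0 = 1
s2: b2⊕b3⊕b6⊕b7⊕b10⊕b11⊕b14⊕b15⊕b18⊕b19⊕b22⊕b23⊕b26⊕b27⊕b30⊕b31 = 1⊕0⊕0⊕0⊕1⊕0⊕0⊕0⊕0⊕1⊕0⊕0⊕0⊕0⊕1⊕0 = 0
s4: b4⊕b5⊕b6⊕b7⊕b12⊕b13⊕b14⊕b15⊕b20⊕b21⊕b22⊕b23⊕b28⊕b29⊕b30⊕b31 = 1⊕0⊕0⊕0⊕1⊕1⊕0⊕0⊕1⊕1⊕0⊕0⊕0⊕0⊕1⊕0 = 0
s8: b8⊕b9⊕b10⊕b11⊕b12⊕b13⊕b14⊕b15⊕b24⊕b25⊕b26⊕b27⊕b28⊕b29⊕b30⊕b31 = 0⊕1⊕1⊕0⊕1⊕1⊕0⊕0⊕0⊕1⊕0⊕0⊕0⊕0⊕1⊕0 = 0
s16: b16⊕b17⊕b18⊕b19⊕b20⊕b21⊕b22⊕b23⊕b24⊕b25⊕b26⊕b27⊕b28⊕b29⊕b30⊕b31 = 0⊕0⊕0⊕1⊕1⊕1⊕0⊕0⊕0⊕1⊕0⊕0⊕0⊕0⊕1⊕0 = 1
Syndrome (s16...s1) = 10001 → position 17.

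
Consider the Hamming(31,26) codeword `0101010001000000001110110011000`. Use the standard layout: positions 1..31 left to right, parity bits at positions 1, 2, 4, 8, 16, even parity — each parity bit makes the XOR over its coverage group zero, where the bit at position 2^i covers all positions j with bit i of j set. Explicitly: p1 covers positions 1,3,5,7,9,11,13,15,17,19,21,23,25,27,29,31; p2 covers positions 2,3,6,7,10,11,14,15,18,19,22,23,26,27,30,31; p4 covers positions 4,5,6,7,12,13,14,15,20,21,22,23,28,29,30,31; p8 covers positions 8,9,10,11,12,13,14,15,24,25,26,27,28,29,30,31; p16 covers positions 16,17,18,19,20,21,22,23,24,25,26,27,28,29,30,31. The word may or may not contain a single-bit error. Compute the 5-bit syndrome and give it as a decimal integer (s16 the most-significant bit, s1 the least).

16

s1: b1⊕b3⊕b5⊕b7⊕b9⊕b11⊕b13⊕b15⊕b17⊕b19⊕b21⊕b23⊕b25⊕b27⊕b29⊕b31 = 0⊕0⊕0⊕0⊕0⊕0⊕0⊕0⊕0⊕1⊕1⊕1⊕0⊕1⊕0⊕0 = 0
s2: b2⊕b3⊕b6⊕b7⊕b10⊕b11⊕b14⊕b15⊕b18⊕b19⊕b22⊕b23⊕b26⊕b27⊕b30⊕b31 = 1⊕0⊕1⊕0⊕1⊕0⊕0⊕0⊕0⊕1⊕0⊕1⊕0⊕1⊕0⊕0 = 0
s4: b4⊕b5⊕b6⊕b7⊕b12⊕b13⊕b14⊕b15⊕b20⊕b21⊕b22⊕b23⊕b28⊕b29⊕b30⊕b31 = 1⊕0⊕1⊕0⊕0⊕0⊕0⊕0⊕1⊕1⊕0⊕1⊕1⊕0⊕0⊕0 = 0
s8: b8⊕b9⊕b10⊕b11⊕b12⊕b13⊕b14⊕b15⊕b24⊕b25⊕b26⊕b27⊕b28⊕b29⊕b30⊕b31 = 0⊕0⊕1⊕0⊕0⊕0⊕0⊕0⊕1⊕0⊕0⊕1⊕1⊕0⊕0⊕0 = 0
s16: b16⊕b17⊕b18⊕b19⊕b20⊕b21⊕b22⊕b23⊕b24⊕b25⊕b26⊕b27⊕b28⊕b29⊕b30⊕b31 = 0⊕0⊕0⊕1⊕1⊕1⊕0⊕1⊕1⊕0⊕0⊕1⊕1⊕0⊕0⊕0 = 1
Syndrome (s16...s1) = 10000 → position 16.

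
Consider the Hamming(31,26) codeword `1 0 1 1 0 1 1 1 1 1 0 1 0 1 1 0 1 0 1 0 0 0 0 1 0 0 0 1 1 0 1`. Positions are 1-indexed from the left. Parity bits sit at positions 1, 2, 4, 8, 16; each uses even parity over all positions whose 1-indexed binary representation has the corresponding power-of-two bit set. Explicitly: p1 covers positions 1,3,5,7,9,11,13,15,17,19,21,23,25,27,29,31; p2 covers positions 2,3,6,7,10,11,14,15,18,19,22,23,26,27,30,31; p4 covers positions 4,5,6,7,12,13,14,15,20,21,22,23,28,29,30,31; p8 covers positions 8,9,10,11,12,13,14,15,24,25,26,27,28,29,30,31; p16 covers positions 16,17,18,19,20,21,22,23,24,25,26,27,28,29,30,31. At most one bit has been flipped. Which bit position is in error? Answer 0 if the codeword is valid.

5

s1: b1⊕b3⊕b5⊕b7⊕b9⊕b11⊕b13⊕b15⊕b17⊕b19⊕b21⊕b23⊕b25⊕b27⊕b29⊕b31 = 1⊕1⊕0⊕1⊕1⊕0⊕0⊕1⊕1⊕1⊕0⊕0⊕0⊕0⊕1⊕1 = 1
s2: b2⊕b3⊕b6⊕b7⊕b10⊕b11⊕b14⊕b15⊕b18⊕b19⊕b22⊕b23⊕b26⊕b27⊕b30⊕b31 = 0⊕1⊕1⊕1⊕1⊕0⊕1⊕1⊕0⊕1⊕0⊕0⊕0⊕0⊕0⊕1 = 0
s4: b4⊕b5⊕b6⊕b7⊕b12⊕b13⊕b14⊕b15⊕b20⊕b21⊕b22⊕b23⊕b28⊕b29⊕b30⊕b31 = 1⊕0⊕1⊕1⊕1⊕0⊕1⊕1⊕0⊕0⊕0⊕0⊕1⊕1⊕0⊕1 = 1
s8: b8⊕b9⊕b10⊕b11⊕b12⊕b13⊕b14⊕b15⊕b24⊕b25⊕b26⊕b27⊕b28⊕b29⊕b30⊕b31 = 1⊕1⊕1⊕0⊕1⊕0⊕1⊕1⊕1⊕0⊕0⊕0⊕1⊕1⊕0⊕1 = 0
s16: b16⊕b17⊕b18⊕b19⊕b20⊕b21⊕b22⊕b23⊕b24⊕b25⊕b26⊕b27⊕b28⊕b29⊕b30⊕b31 = 0⊕1⊕0⊕1⊕0⊕0⊕0⊕0⊕1⊕0⊕0⊕0⊕1⊕1⊕0⊕1 = 0
Syndrome (s16...s1) = 00101 → position 5.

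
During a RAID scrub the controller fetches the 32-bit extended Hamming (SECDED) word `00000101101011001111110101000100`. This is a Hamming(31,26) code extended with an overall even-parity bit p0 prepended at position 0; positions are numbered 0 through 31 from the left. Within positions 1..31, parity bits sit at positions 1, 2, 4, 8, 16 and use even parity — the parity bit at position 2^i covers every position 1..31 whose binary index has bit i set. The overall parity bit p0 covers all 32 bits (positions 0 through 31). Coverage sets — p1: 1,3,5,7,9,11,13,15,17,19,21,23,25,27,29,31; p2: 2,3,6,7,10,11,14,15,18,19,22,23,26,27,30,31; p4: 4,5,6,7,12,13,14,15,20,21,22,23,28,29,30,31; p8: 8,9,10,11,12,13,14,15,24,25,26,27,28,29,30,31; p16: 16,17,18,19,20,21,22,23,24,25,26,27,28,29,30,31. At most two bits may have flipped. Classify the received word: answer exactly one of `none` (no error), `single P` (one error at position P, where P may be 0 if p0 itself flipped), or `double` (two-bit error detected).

single 19

s1: b1⊕b3⊕b5⊕b7⊕b9⊕b11⊕b13⊕b15⊕b17⊕b19⊕b21⊕b23⊕b25⊕b27⊕b29⊕b31 = 0⊕0⊕1⊕1⊕0⊕0⊕1⊕0⊕1⊕1⊕1⊕1⊕1⊕0⊕1⊕0 = 1
s2: b2⊕b3⊕b6⊕b7⊕b10⊕b11⊕b14⊕b15⊕b18⊕b19⊕b22⊕b23⊕b26⊕b27⊕b30⊕b31 = 0⊕0⊕0⊕1⊕1⊕0⊕0⊕0⊕1⊕1⊕0⊕1⊕0⊕0⊕0⊕0 = 1
s4: b4⊕b5⊕b6⊕b7⊕b12⊕b13⊕b14⊕b15⊕b20⊕b21⊕b22⊕b23⊕b28⊕b29⊕b30⊕b31 = 0⊕1⊕0⊕1⊕1⊕1⊕0⊕0⊕1⊕1⊕0⊕1⊕0⊕1⊕0⊕0 = 0
s8: b8⊕b9⊕b10⊕b11⊕b12⊕b13⊕b14⊕b15⊕b24⊕b25⊕b26⊕b27⊕b28⊕b29⊕b30⊕b31 = 1⊕0⊕1⊕0⊕1⊕1⊕0⊕0⊕0⊕1⊕0⊕0⊕0⊕1⊕0⊕0 = 0
s16: b16⊕b17⊕b18⊕b19⊕b20⊕b21⊕b22⊕b23⊕b24⊕b25⊕b26⊕b27⊕b28⊕b29⊕b30⊕b31 = 1⊕1⊕1⊕1⊕1⊕1⊕0⊕1⊕0⊕1⊕0⊕0⊕0⊕1⊕0⊕0 = 1
Syndrome (s16...s1) = 10011 → position 19.
Overall parity (XOR of all 32 bits, including p0): 0⊕0⊕0⊕0⊕0⊕1⊕0⊕1⊕1⊕0⊕1⊕0⊕1⊕1⊕0⊕0⊕1⊕1⊕1⊕1⊕1⊕1⊕0⊕1⊕0⊕1⊕0⊕0⊕0⊕1⊕0⊕0 = 1
Overall=1, syndrome position=19 → single-bit error at position 19.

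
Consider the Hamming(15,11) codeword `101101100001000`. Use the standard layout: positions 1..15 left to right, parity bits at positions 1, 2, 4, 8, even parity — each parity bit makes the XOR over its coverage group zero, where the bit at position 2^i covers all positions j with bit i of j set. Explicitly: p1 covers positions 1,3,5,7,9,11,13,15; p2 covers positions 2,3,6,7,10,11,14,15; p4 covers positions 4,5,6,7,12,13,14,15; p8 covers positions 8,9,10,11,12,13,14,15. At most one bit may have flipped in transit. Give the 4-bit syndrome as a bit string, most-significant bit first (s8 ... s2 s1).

s1: b1⊕b3⊕b5⊕b7⊕b9⊕b11⊕b13⊕b15 = 1⊕1⊕0⊕1⊕0⊕0⊕0⊕0 = 1
s2: b2⊕b3⊕b6⊕b7⊕b10⊕b11⊕b14⊕b15 = 0⊕1⊕1⊕1⊕0⊕0⊕0⊕0 = 1
s4: b4⊕b5⊕b6⊕b7⊕b12⊕b13⊕b14⊕b15 = 1⊕0⊕1⊕1⊕1⊕0⊕0⊕0 = 0
s8: b8⊕b9⊕b10⊕b11⊕b12⊕b13⊕b14⊕b15 = 0⊕0⊕0⊕0⊕1⊕0⊕0⊕0 = 1
Syndrome (s8...s1) = 1011 → position 11.

1011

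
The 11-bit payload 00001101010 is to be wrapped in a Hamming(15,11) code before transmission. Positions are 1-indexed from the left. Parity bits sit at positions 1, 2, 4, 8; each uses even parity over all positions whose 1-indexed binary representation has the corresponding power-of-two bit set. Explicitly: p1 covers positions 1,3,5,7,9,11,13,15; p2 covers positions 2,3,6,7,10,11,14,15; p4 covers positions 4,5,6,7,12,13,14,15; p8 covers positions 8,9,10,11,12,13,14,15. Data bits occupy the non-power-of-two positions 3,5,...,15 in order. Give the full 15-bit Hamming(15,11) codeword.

100000001101010

Place data bits at non-power-of-two positions: b3=0, b5=0, b6=0, b7=0, b9=1, b10=1, b11=0, b12=1, b13=0, b14=1, b15=0.
p1 = XOR of data positions {3,5,7,9,11,13,15} = 0⊕0⊕0⊕1⊕0⊕0⊕0 = 1
p2 = XOR of data positions {3,6,7,10,11,14,15} = 0⊕0⊕0⊕1⊕0⊕1⊕0 = 0
p4 = XOR of data positions {5,6,7,12,13,14,15} = 0⊕0⊕0⊕1⊕0⊕1⊕0 = 0
p8 = XOR of data positions {9,10,11,12,13,14,15} = 1⊕1⊕0⊕1⊕0⊕1⊕0 = 0
Codeword b1..b15 = 100000001101010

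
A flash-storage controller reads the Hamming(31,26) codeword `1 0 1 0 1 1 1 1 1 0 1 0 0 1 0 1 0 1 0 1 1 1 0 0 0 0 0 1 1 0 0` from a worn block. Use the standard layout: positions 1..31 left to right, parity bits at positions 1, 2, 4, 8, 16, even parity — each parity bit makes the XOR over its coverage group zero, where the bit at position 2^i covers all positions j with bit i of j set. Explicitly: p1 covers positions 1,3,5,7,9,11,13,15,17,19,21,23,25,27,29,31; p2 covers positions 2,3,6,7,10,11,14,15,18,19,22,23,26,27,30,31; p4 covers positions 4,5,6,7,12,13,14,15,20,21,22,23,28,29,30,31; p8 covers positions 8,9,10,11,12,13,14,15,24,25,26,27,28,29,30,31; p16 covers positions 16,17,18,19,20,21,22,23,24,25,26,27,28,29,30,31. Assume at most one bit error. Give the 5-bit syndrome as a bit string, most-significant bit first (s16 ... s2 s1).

s1: b1⊕b3⊕b5⊕b7⊕b9⊕b11⊕b13⊕b15⊕b17⊕b19⊕b21⊕b23⊕b25⊕b27⊕b29⊕b31 = 1⊕1⊕1⊕1⊕1⊕1⊕0⊕0⊕0⊕0⊕1⊕0⊕0⊕0⊕1⊕0 = 0
s2: b2⊕b3⊕b6⊕b7⊕b10⊕b11⊕b14⊕b15⊕b18⊕b19⊕b22⊕b23⊕b26⊕b27⊕b30⊕b31 = 0⊕1⊕1⊕1⊕0⊕1⊕1⊕0⊕1⊕0⊕1⊕0⊕0⊕0⊕0⊕0 = 1
s4: b4⊕b5⊕b6⊕b7⊕b12⊕b13⊕b14⊕b15⊕b20⊕b21⊕b22⊕b23⊕b28⊕b29⊕b30⊕b31 = 0⊕1⊕1⊕1⊕0⊕0⊕1⊕0⊕1⊕1⊕1⊕0⊕1⊕1⊕0⊕0 = 1
s8: b8⊕b9⊕b10⊕b11⊕b12⊕b13⊕b14⊕b15⊕b24⊕b25⊕b26⊕b27⊕b28⊕b29⊕b30⊕b31 = 1⊕1⊕0⊕1⊕0⊕0⊕1⊕0⊕0⊕0⊕0⊕0⊕1⊕1⊕0⊕0 = 0
s16: b16⊕b17⊕b18⊕b19⊕b20⊕b21⊕b22⊕b23⊕b24⊕b25⊕b26⊕b27⊕b28⊕b29⊕b30⊕b31 = 1⊕0⊕1⊕0⊕1⊕1⊕1⊕0⊕0⊕0⊕0⊕0⊕1⊕1⊕0⊕0 = 1
Syndrome (s16...s1) = 10110 → position 22.

10110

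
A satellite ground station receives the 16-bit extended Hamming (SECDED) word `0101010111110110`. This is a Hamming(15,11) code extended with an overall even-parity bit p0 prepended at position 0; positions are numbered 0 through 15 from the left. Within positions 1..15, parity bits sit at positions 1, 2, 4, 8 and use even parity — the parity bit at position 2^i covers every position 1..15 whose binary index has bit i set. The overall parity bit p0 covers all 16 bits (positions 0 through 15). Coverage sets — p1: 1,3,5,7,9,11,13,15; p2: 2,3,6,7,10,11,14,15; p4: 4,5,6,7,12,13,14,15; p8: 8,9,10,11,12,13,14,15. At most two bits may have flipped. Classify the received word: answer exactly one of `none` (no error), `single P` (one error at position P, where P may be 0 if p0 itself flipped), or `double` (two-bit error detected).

s1: b1⊕b3⊕b5⊕b7⊕b9⊕b11⊕b13⊕b15 = 1⊕1⊕1⊕1⊕1⊕1⊕1⊕0 = 1
s2: b2⊕b3⊕b6⊕b7⊕b10⊕b11⊕b14⊕b15 = 0⊕1⊕0⊕1⊕1⊕1⊕1⊕0 = 1
s4: b4⊕b5⊕b6⊕b7⊕b12⊕b13⊕b14⊕b15 = 0⊕1⊕0⊕1⊕0⊕1⊕1⊕0 = 0
s8: b8⊕b9⊕b10⊕b11⊕b12⊕b13⊕b14⊕b15 = 1⊕1⊕1⊕1⊕0⊕1⊕1⊕0 = 0
Syndrome (s8...s1) = 0011 → position 3.
Overall parity (XOR of all 16 bits, including p0): 0⊕1⊕0⊕1⊕0⊕1⊕0⊕1⊕1⊕1⊕1⊕1⊕0⊕1⊕1⊕0 = 0
Overall=0, syndrome position=3 → double-bit error detected (uncorrectable).

double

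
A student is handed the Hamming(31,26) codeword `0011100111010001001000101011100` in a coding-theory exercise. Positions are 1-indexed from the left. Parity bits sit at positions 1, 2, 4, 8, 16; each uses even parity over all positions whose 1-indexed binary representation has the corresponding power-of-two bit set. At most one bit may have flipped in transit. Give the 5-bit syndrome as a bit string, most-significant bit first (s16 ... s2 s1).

10010

s1: b1⊕b3⊕b5⊕b7⊕b9⊕b11⊕b13⊕b15⊕b17⊕b19⊕b21⊕b23⊕b25⊕b27⊕b29⊕b31 = 0⊕1⊕1⊕0⊕1⊕0⊕0⊕0⊕0⊕1⊕0⊕1⊕1⊕1⊕1⊕0 = 0
s2: b2⊕b3⊕b6⊕b7⊕b10⊕b11⊕b14⊕b15⊕b18⊕b19⊕b22⊕b23⊕b26⊕b27⊕b30⊕b31 = 0⊕1⊕0⊕0⊕1⊕0⊕0⊕0⊕0⊕1⊕0⊕1⊕0⊕1⊕0⊕0 = 1
s4: b4⊕b5⊕b6⊕b7⊕b12⊕b13⊕b14⊕b15⊕b20⊕b21⊕b22⊕b23⊕b28⊕b29⊕b30⊕b31 = 1⊕1⊕0⊕0⊕1⊕0⊕0⊕0⊕0⊕0⊕0⊕1⊕1⊕1⊕0⊕0 = 0
s8: b8⊕b9⊕b10⊕b11⊕b12⊕b13⊕b14⊕b15⊕b24⊕b25⊕b26⊕b27⊕b28⊕b29⊕b30⊕b31 = 1⊕1⊕1⊕0⊕1⊕0⊕0⊕0⊕0⊕1⊕0⊕1⊕1⊕1⊕0⊕0 = 0
s16: b16⊕b17⊕b18⊕b19⊕b20⊕b21⊕b22⊕b23⊕b24⊕b25⊕b26⊕b27⊕b28⊕b29⊕b30⊕b31 = 1⊕0⊕0⊕1⊕0⊕0⊕0⊕1⊕0⊕1⊕0⊕1⊕1⊕1⊕0⊕0 = 1
Syndrome (s16...s1) = 10010 → position 18.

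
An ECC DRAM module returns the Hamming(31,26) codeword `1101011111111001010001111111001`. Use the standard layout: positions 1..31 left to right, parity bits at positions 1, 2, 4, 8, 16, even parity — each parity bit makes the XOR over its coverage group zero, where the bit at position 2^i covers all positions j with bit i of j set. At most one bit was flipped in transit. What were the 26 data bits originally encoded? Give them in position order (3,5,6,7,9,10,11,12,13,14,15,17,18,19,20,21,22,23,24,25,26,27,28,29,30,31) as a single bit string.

s1: b1⊕b3⊕b5⊕b7⊕b9⊕b11⊕b13⊕b15⊕b17⊕b19⊕b21⊕b23⊕b25⊕b27⊕b29⊕b31 = 1⊕0⊕0⊕1⊕1⊕1⊕1⊕0⊕0⊕0⊕0⊕1⊕1⊕1⊕0⊕1 = 1
s2: b2⊕b3⊕b6⊕b7⊕b10⊕b11⊕b14⊕b15⊕b18⊕b19⊕b22⊕b23⊕b26⊕b27⊕b30⊕b31 = 1⊕0⊕1⊕1⊕1⊕1⊕0⊕0⊕1⊕0⊕1⊕1⊕1⊕1⊕0⊕1 = 1
s4: b4⊕b5⊕b6⊕b7⊕b12⊕b13⊕b14⊕b15⊕b20⊕b21⊕b22⊕b23⊕b28⊕b29⊕b30⊕b31 = 1⊕0⊕1⊕1⊕1⊕1⊕0⊕0⊕0⊕0⊕1⊕1⊕1⊕0⊕0⊕1 = 1
s8: b8⊕b9⊕b10⊕b11⊕b12⊕b13⊕b14⊕b15⊕b24⊕b25⊕b26⊕b27⊕b28⊕b29⊕b30⊕b31 = 1⊕1⊕1⊕1⊕1⊕1⊕0⊕0⊕1⊕1⊕1⊕1⊕1⊕0⊕0⊕1 = 0
s16: b16⊕b17⊕b18⊕b19⊕b20⊕b21⊕b22⊕b23⊕b24⊕b25⊕b26⊕b27⊕b28⊕b29⊕b30⊕b31 = 1⊕0⊕1⊕0⊕0⊕0⊕1⊕1⊕1⊕1⊕1⊕1⊕1⊕0⊕0⊕1 = 0
Syndrome (s16...s1) = 00111 → position 7.
Flip bit 7: corrected codeword = 1101010111111001010001111111001
Data bits at positions 3,5,6,7,9,10,11,12,13,14,15,17,18,19,20,21,22,23,24,25,26,27,28,29,30,31: 00101111100010001111111001

00101111100010001111111001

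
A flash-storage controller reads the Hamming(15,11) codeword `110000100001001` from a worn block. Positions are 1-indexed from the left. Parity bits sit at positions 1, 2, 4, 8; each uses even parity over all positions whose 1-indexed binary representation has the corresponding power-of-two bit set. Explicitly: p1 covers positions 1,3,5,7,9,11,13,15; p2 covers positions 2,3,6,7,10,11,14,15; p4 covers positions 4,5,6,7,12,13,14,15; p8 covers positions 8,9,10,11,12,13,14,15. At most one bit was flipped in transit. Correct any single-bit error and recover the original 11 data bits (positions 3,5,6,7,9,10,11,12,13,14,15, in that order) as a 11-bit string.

00000001001

s1: b1⊕b3⊕b5⊕b7⊕b9⊕b11⊕b13⊕b15 = 1⊕0⊕0⊕1⊕0⊕0⊕0⊕1 = 1
s2: b2⊕b3⊕b6⊕b7⊕b10⊕b11⊕b14⊕b15 = 1⊕0⊕0⊕1⊕0⊕0⊕0⊕1 = 1
s4: b4⊕b5⊕b6⊕b7⊕b12⊕b13⊕b14⊕b15 = 0⊕0⊕0⊕1⊕1⊕0⊕0⊕1 = 1
s8: b8⊕b9⊕b10⊕b11⊕b12⊕b13⊕b14⊕b15 = 0⊕0⊕0⊕0⊕1⊕0⊕0⊕1 = 0
Syndrome (s8...s1) = 0111 → position 7.
Flip bit 7: corrected codeword = 110000000001001
Data bits at positions 3,5,6,7,9,10,11,12,13,14,15: 00000001001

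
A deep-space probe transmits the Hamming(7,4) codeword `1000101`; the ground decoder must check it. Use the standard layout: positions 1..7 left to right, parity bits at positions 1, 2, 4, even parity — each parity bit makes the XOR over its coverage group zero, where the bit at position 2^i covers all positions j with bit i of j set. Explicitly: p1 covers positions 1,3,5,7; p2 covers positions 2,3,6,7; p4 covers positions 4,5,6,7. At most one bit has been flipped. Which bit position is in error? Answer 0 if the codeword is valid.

s1: b1⊕b3⊕b5⊕b7 = 1⊕0⊕1⊕1 = 1
s2: b2⊕b3⊕b6⊕b7 = 0⊕0⊕0⊕1 = 1
s4: b4⊕b5⊕b6⊕b7 = 0⊕1⊕0⊕1 = 0
Syndrome (s4...s1) = 011 → position 3.

3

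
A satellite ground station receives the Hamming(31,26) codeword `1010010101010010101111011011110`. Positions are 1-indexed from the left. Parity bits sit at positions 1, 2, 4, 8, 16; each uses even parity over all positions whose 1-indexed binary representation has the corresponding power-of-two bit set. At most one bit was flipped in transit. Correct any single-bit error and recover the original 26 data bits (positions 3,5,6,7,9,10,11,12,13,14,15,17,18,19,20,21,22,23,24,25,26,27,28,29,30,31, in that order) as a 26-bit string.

s1: b1⊕b3⊕b5⊕b7⊕b9⊕b11⊕b13⊕b15⊕b17⊕b19⊕b21⊕b23⊕b25⊕b27⊕b29⊕b31 = 1⊕1⊕0⊕0⊕0⊕0⊕0⊕1⊕1⊕1⊕1⊕0⊕1⊕1⊕1⊕0 = 1
s2: b2⊕b3⊕b6⊕b7⊕b10⊕b11⊕b14⊕b15⊕b18⊕b19⊕b22⊕b23⊕b26⊕b27⊕b30⊕b31 = 0⊕1⊕1⊕0⊕1⊕0⊕0⊕1⊕0⊕1⊕1⊕0⊕0⊕1⊕1⊕0 = 0
s4: b4⊕b5⊕b6⊕b7⊕b12⊕b13⊕b14⊕b15⊕b20⊕b21⊕b22⊕b23⊕b28⊕b29⊕b30⊕b31 = 0⊕0⊕1⊕0⊕1⊕0⊕0⊕1⊕1⊕1⊕1⊕0⊕1⊕1⊕1⊕0 = 1
s8: b8⊕b9⊕b10⊕b11⊕b12⊕b13⊕b14⊕b15⊕b24⊕b25⊕b26⊕b27⊕b28⊕b29⊕b30⊕b31 = 1⊕0⊕1⊕0⊕1⊕0⊕0⊕1⊕1⊕1⊕0⊕1⊕1⊕1⊕1⊕0 = 0
s16: b16⊕b17⊕b18⊕b19⊕b20⊕b21⊕b22⊕b23⊕b24⊕b25⊕b26⊕b27⊕b28⊕b29⊕b30⊕b31 = 0⊕1⊕0⊕1⊕1⊕1⊕1⊕0⊕1⊕1⊕0⊕1⊕1⊕1⊕1⊕0 = 1
Syndrome (s16...s1) = 10101 → position 21.
Flip bit 21: corrected codeword = 1010010101010010101101011011110
Data bits at positions 3,5,6,7,9,10,11,12,13,14,15,17,18,19,20,21,22,23,24,25,26,27,28,29,30,31: 10100101001101101011011110

10100101001101101011011110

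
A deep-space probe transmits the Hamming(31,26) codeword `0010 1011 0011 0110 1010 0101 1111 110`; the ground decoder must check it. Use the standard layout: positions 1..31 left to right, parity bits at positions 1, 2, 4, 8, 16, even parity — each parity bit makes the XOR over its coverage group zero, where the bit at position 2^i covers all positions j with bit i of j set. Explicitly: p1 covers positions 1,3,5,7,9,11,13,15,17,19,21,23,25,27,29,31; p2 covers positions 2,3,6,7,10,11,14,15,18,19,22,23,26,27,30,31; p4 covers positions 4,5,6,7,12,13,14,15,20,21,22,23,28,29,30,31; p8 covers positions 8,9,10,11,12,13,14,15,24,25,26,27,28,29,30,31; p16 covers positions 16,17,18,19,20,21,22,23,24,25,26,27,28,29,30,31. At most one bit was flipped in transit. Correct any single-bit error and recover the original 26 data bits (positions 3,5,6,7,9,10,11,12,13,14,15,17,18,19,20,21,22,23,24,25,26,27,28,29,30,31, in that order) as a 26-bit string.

s1: b1⊕b3⊕b5⊕b7⊕b9⊕b11⊕b13⊕b15⊕b17⊕b19⊕b21⊕b23⊕b25⊕b27⊕b29⊕b31 = 0⊕1⊕1⊕1⊕0⊕1⊕0⊕1⊕1⊕1⊕0⊕0⊕1⊕1⊕1⊕0 = 0
s2: b2⊕b3⊕b6⊕b7⊕b10⊕b11⊕b14⊕b15⊕b18⊕b19⊕b22⊕b23⊕b26⊕b27⊕b30⊕b31 = 0⊕1⊕0⊕1⊕0⊕1⊕1⊕1⊕0⊕1⊕1⊕0⊕1⊕1⊕1⊕0 = 0
s4: b4⊕b5⊕b6⊕b7⊕b12⊕b13⊕b14⊕b15⊕b20⊕b21⊕b22⊕b23⊕b28⊕b29⊕b30⊕b31 = 0⊕1⊕0⊕1⊕1⊕0⊕1⊕1⊕0⊕0⊕1⊕0⊕1⊕1⊕1⊕0 = 1
s8: b8⊕b9⊕b10⊕b11⊕b12⊕b13⊕b14⊕b15⊕b24⊕b25⊕b26⊕b27⊕b28⊕b29⊕b30⊕b31 = 1⊕0⊕0⊕1⊕1⊕0⊕1⊕1⊕1⊕1⊕1⊕1⊕1⊕1⊕1⊕0 = 0
s16: b16⊕b17⊕b18⊕b19⊕b20⊕b21⊕b22⊕b23⊕b24⊕b25⊕b26⊕b27⊕b28⊕b29⊕b30⊕b31 = 0⊕1⊕0⊕1⊕0⊕0⊕1⊕0⊕1⊕1⊕1⊕1⊕1⊕1⊕1⊕0 = 0
Syndrome (s16...s1) = 00100 → position 4.
Flip bit 4: corrected codeword = 0011101100110110101001011111110
Data bits at positions 3,5,6,7,9,10,11,12,13,14,15,17,18,19,20,21,22,23,24,25,26,27,28,29,30,31: 11010011011101001011111110

11010011011101001011111110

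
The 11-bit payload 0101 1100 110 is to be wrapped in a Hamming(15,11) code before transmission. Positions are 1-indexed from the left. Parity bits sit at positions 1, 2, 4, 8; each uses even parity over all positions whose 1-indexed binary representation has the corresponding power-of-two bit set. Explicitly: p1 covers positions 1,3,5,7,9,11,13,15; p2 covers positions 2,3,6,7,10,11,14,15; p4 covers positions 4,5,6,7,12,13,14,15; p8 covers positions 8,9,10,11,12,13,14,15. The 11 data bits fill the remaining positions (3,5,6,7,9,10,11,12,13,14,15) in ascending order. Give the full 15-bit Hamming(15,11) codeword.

Place data bits at non-power-of-two positions: b3=0, b5=1, b6=0, b7=1, b9=1, b10=1, b11=0, b12=0, b13=1, b14=1, b15=0.
p1 = XOR of data positions {3,5,7,9,11,13,15} = 0⊕1⊕1⊕1⊕0⊕1⊕0 = 0
p2 = XOR of data positions {3,6,7,10,11,14,15} = 0⊕0⊕1⊕1⊕0⊕1⊕0 = 1
p4 = XOR of data positions {5,6,7,12,13,14,15} = 1⊕0⊕1⊕0⊕1⊕1⊕0 = 0
p8 = XOR of data positions {9,10,11,12,13,14,15} = 1⊕1⊕0⊕0⊕1⊕1⊕0 = 0
Codeword b1..b15 = 010010101100110

010010101100110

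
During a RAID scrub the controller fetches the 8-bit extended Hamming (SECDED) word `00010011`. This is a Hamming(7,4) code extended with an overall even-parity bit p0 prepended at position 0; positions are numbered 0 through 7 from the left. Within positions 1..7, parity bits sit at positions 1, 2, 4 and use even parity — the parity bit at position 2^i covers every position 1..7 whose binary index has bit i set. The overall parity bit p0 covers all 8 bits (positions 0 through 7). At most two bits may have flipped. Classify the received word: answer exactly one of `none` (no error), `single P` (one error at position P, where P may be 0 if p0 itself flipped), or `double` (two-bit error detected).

s1: b1⊕b3⊕b5⊕b7 = 0⊕1⊕0⊕1 = 0
s2: b2⊕b3⊕b6⊕b7 = 0⊕1⊕1⊕1 = 1
s4: b4⊕b5⊕b6⊕b7 = 0⊕0⊕1⊕1 = 0
Syndrome (s4...s1) = 010 → position 2.
Overall parity (XOR of all 8 bits, including p0): 0⊕0⊕0⊕1⊕0⊕0⊕1⊕1 = 1
Overall=1, syndrome position=2 → single-bit error at position 2.

single 2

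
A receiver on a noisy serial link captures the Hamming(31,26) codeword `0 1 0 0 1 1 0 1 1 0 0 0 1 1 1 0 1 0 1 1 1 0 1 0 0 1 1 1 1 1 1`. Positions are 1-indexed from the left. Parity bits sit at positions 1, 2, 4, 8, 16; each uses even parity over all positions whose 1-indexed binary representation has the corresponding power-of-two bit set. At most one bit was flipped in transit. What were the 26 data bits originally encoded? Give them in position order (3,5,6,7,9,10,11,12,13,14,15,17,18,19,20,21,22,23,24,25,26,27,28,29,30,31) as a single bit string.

01101000111101110101111111

s1: b1⊕b3⊕b5⊕b7⊕b9⊕b11⊕b13⊕b15⊕b17⊕b19⊕b21⊕b23⊕b25⊕b27⊕b29⊕b31 = 0⊕0⊕1⊕0⊕1⊕0⊕1⊕1⊕1⊕1⊕1⊕1⊕0⊕1⊕1⊕1 = 1
s2: b2⊕b3⊕b6⊕b7⊕b10⊕b11⊕b14⊕b15⊕b18⊕b19⊕b22⊕b23⊕b26⊕b27⊕b30⊕b31 = 1⊕0⊕1⊕0⊕0⊕0⊕1⊕1⊕0⊕1⊕0⊕1⊕1⊕1⊕1⊕1 = 0
s4: b4⊕b5⊕b6⊕b7⊕b12⊕b13⊕b14⊕b15⊕b20⊕b21⊕b22⊕b23⊕b28⊕b29⊕b30⊕b31 = 0⊕1⊕1⊕0⊕0⊕1⊕1⊕1⊕1⊕1⊕0⊕1⊕1⊕1⊕1⊕1 = 0
s8: b8⊕b9⊕b10⊕b11⊕b12⊕b13⊕b14⊕b15⊕b24⊕b25⊕b26⊕b27⊕b28⊕b29⊕b30⊕b31 = 1⊕1⊕0⊕0⊕0⊕1⊕1⊕1⊕0⊕0⊕1⊕1⊕1⊕1⊕1⊕1 = 1
s16: b16⊕b17⊕b18⊕b19⊕b20⊕b21⊕b22⊕b23⊕b24⊕b25⊕b26⊕b27⊕b28⊕b29⊕b30⊕b31 = 0⊕1⊕0⊕1⊕1⊕1⊕0⊕1⊕0⊕0⊕1⊕1⊕1⊕1⊕1⊕1 = 1
Syndrome (s16...s1) = 11001 → position 25.
Flip bit 25: corrected codeword = 0100110110001110101110101111111
Data bits at positions 3,5,6,7,9,10,11,12,13,14,15,17,18,19,20,21,22,23,24,25,26,27,28,29,30,31: 01101000111101110101111111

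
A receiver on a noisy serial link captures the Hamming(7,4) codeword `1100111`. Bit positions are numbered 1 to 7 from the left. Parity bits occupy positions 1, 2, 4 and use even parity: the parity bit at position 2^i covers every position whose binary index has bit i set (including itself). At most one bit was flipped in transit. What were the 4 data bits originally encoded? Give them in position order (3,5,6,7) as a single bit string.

0110

s1: b1⊕b3⊕b5⊕b7 = 1⊕0⊕1⊕1 = 1
s2: b2⊕b3⊕b6⊕b7 = 1⊕0⊕1⊕1 = 1
s4: b4⊕b5⊕b6⊕b7 = 0⊕1⊕1⊕1 = 1
Syndrome (s4...s1) = 111 → position 7.
Flip bit 7: corrected codeword = 1100110
Data bits at positions 3,5,6,7: 0110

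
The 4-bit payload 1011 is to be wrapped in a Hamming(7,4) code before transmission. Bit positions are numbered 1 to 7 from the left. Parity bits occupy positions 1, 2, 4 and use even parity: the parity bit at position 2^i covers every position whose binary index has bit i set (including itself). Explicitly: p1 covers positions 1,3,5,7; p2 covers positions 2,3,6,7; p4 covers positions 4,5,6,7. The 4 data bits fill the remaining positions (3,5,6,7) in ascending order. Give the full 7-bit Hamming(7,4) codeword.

0110011

Place data bits at non-power-of-two positions: b3=1, b5=0, b6=1, b7=1.
p1 = XOR of data positions {3,5,7} = 1⊕0⊕1 = 0
p2 = XOR of data positions {3,6,7} = 1⊕1⊕1 = 1
p4 = XOR of data positions {5,6,7} = 0⊕1⊕1 = 0
Codeword b1..b7 = 0110011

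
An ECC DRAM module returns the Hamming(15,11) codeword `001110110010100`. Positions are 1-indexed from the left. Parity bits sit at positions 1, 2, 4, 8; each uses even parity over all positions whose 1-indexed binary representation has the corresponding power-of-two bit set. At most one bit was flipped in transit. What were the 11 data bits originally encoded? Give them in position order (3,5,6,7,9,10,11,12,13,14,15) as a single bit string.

11010000100

s1: b1⊕b3⊕b5⊕b7⊕b9⊕b11⊕b13⊕b15 = 0⊕1⊕1⊕1⊕0⊕1⊕1⊕0 = 1
s2: b2⊕b3⊕b6⊕b7⊕b10⊕b11⊕b14⊕b15 = 0⊕1⊕0⊕1⊕0⊕1⊕0⊕0 = 1
s4: b4⊕b5⊕b6⊕b7⊕b12⊕b13⊕b14⊕b15 = 1⊕1⊕0⊕1⊕0⊕1⊕0⊕0 = 0
s8: b8⊕b9⊕b10⊕b11⊕b12⊕b13⊕b14⊕b15 = 1⊕0⊕0⊕1⊕0⊕1⊕0⊕0 = 1
Syndrome (s8...s1) = 1011 → position 11.
Flip bit 11: corrected codeword = 001110110000100
Data bits at positions 3,5,6,7,9,10,11,12,13,14,15: 11010000100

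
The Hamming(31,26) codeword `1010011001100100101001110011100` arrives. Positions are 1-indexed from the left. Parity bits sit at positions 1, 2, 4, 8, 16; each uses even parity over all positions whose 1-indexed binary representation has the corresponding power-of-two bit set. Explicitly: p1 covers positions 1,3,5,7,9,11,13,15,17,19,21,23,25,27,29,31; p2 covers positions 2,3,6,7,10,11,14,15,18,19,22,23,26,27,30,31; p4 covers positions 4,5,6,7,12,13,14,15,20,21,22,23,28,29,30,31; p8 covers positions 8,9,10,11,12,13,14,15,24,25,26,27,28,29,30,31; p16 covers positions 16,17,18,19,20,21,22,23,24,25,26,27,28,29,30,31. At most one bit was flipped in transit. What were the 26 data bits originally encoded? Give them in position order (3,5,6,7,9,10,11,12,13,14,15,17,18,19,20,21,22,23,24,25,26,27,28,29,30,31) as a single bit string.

10110110110101001110011100

s1: b1⊕b3⊕b5⊕b7⊕b9⊕b11⊕b13⊕b15⊕b17⊕b19⊕b21⊕b23⊕b25⊕b27⊕b29⊕b31 = 1⊕1⊕0⊕1⊕0⊕1⊕0⊕0⊕1⊕1⊕0⊕1⊕0⊕1⊕1⊕0 = 1
s2: b2⊕b3⊕b6⊕b7⊕b10⊕b11⊕b14⊕b15⊕b18⊕b19⊕b22⊕b23⊕b26⊕b27⊕b30⊕b31 = 0⊕1⊕1⊕1⊕1⊕1⊕1⊕0⊕0⊕1⊕1⊕1⊕0⊕1⊕0⊕0 = 0
s4: b4⊕b5⊕b6⊕b7⊕b12⊕b13⊕b14⊕b15⊕b20⊕b21⊕b22⊕b23⊕b28⊕b29⊕b30⊕b31 = 0⊕0⊕1⊕1⊕0⊕0⊕1⊕0⊕0⊕0⊕1⊕1⊕1⊕1⊕0⊕0 = 1
s8: b8⊕b9⊕b10⊕b11⊕b12⊕b13⊕b14⊕b15⊕b24⊕b25⊕b26⊕b27⊕b28⊕b29⊕b30⊕b31 = 0⊕0⊕1⊕1⊕0⊕0⊕1⊕0⊕1⊕0⊕0⊕1⊕1⊕1⊕0⊕0 = 1
s16: b16⊕b17⊕b18⊕b19⊕b20⊕b21⊕b22⊕b23⊕b24⊕b25⊕b26⊕b27⊕b28⊕b29⊕b30⊕b31 = 0⊕1⊕0⊕1⊕0⊕0⊕1⊕1⊕1⊕0⊕0⊕1⊕1⊕1⊕0⊕0 = 0
Syndrome (s16...s1) = 01101 → position 13.
Flip bit 13: corrected codeword = 1010011001101100101001110011100
Data bits at positions 3,5,6,7,9,10,11,12,13,14,15,17,18,19,20,21,22,23,24,25,26,27,28,29,30,31: 10110110110101001110011100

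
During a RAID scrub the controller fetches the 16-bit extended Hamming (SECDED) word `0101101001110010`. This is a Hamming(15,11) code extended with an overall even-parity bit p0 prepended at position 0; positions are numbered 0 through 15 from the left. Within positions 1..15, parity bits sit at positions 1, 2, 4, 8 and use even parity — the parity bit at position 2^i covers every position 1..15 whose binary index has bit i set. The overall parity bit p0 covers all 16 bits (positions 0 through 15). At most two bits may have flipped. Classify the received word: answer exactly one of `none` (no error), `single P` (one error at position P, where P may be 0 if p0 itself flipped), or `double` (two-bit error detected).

s1: b1⊕b3⊕b5⊕b7⊕b9⊕b11⊕b13⊕b15 = 1⊕1⊕0⊕0⊕1⊕1⊕0⊕0 = 0
s2: b2⊕b3⊕b6⊕b7⊕b10⊕b11⊕b14⊕b15 = 0⊕1⊕1⊕0⊕1⊕1⊕1⊕0 = 1
s4: b4⊕b5⊕b6⊕b7⊕b12⊕b13⊕b14⊕b15 = 1⊕0⊕1⊕0⊕0⊕0⊕1⊕0 = 1
s8: b8⊕b9⊕b10⊕b11⊕b12⊕b13⊕b14⊕b15 = 0⊕1⊕1⊕1⊕0⊕0⊕1⊕0 = 0
Syndrome (s8...s1) = 0110 → position 6.
Overall parity (XOR of all 16 bits, including p0): 0⊕1⊕0⊕1⊕1⊕0⊕1⊕0⊕0⊕1⊕1⊕1⊕0⊕0⊕1⊕0 = 0
Overall=0, syndrome position=6 → double-bit error detected (uncorrectable).

double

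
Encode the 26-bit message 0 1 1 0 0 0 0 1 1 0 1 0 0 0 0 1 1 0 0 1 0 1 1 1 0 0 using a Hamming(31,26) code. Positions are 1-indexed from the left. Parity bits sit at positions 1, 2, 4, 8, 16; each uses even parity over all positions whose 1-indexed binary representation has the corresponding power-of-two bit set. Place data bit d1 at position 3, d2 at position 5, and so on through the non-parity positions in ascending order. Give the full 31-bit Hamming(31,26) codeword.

Place data bits at non-power-of-two positions: b3=0, b5=1, b6=1, b7=0, b9=0, b10=0, b11=0, b12=1, b13=1, b14=0, b15=1, b17=0, b18=0, b19=0, b20=0, b21=1, b22=1, b23=0, b24=0, b25=1, b26=0, b27=1, b28=1, b29=1, b30=0, b31=0.
p1 = XOR of data positions {3,5,7,9,11,13,15,17,19,21,23,25,27,29,31} = 0⊕1⊕0⊕0⊕0⊕1⊕1⊕0⊕0⊕1⊕0⊕1⊕1⊕1⊕0 = 1
p2 = XOR of data positions {3,6,7,10,11,14,15,18,19,22,23,26,27,30,31} = 0⊕1⊕0⊕0⊕0⊕0⊕1⊕0⊕0⊕1⊕0⊕0⊕1⊕0⊕0 = 0
p4 = XOR of data positions {5,6,7,12,13,14,15,20,21,22,23,28,29,30,31} = 1⊕1⊕0⊕1⊕1⊕0⊕1⊕0⊕1⊕1⊕0⊕1⊕1⊕0⊕0 = 1
p8 = XOR of data positions {9,10,11,12,13,14,15,24,25,26,27,28,29,30,31} = 0⊕0⊕0⊕1⊕1⊕0⊕1⊕0⊕1⊕0⊕1⊕1⊕1⊕0⊕0 = 1
p16 = XOR of data positions {17,18,19,20,21,22,23,24,25,26,27,28,29,30,31} = 0⊕0⊕0⊕0⊕1⊕1⊕0⊕0⊕1⊕0⊕1⊕1⊕1⊕0⊕0 = 0
Codeword b1..b31 = 1001110100011010000011001011100

1001110100011010000011001011100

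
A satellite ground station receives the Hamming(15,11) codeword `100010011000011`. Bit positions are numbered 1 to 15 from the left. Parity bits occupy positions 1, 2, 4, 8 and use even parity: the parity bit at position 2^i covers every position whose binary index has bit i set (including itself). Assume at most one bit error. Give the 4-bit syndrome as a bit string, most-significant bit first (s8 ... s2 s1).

0100

s1: b1⊕b3⊕b5⊕b7⊕b9⊕b11⊕b13⊕b15 = 1⊕0⊕1⊕0⊕1⊕0⊕0⊕1 = 0
s2: b2⊕b3⊕b6⊕b7⊕b10⊕b11⊕b14⊕b15 = 0⊕0⊕0⊕0⊕0⊕0⊕1⊕1 = 0
s4: b4⊕b5⊕b6⊕b7⊕b12⊕b13⊕b14⊕b15 = 0⊕1⊕0⊕0⊕0⊕0⊕1⊕1 = 1
s8: b8⊕b9⊕b10⊕b11⊕b12⊕b13⊕b14⊕b15 = 1⊕1⊕0⊕0⊕0⊕0⊕1⊕1 = 0
Syndrome (s8...s1) = 0100 → position 4.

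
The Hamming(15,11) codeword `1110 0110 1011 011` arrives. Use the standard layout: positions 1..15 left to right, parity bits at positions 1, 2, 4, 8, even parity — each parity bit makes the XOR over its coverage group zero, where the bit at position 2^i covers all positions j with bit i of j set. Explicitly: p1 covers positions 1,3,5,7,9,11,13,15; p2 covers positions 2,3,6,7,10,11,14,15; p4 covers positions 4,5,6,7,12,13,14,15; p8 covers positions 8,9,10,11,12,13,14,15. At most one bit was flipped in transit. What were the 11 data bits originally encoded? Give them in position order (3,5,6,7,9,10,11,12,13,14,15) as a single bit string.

10111011001

s1: b1⊕b3⊕b5⊕b7⊕b9⊕b11⊕b13⊕b15 = 1⊕1⊕0⊕1⊕1⊕1⊕0⊕1 = 0
s2: b2⊕b3⊕b6⊕b7⊕b10⊕b11⊕b14⊕b15 = 1⊕1⊕1⊕1⊕0⊕1⊕1⊕1 = 1
s4: b4⊕b5⊕b6⊕b7⊕b12⊕b13⊕b14⊕b15 = 0⊕0⊕1⊕1⊕1⊕0⊕1⊕1 = 1
s8: b8⊕b9⊕b10⊕b11⊕b12⊕b13⊕b14⊕b15 = 0⊕1⊕0⊕1⊕1⊕0⊕1⊕1 = 1
Syndrome (s8...s1) = 1110 → position 14.
Flip bit 14: corrected codeword = 111001101011001
Data bits at positions 3,5,6,7,9,10,11,12,13,14,15: 10111011001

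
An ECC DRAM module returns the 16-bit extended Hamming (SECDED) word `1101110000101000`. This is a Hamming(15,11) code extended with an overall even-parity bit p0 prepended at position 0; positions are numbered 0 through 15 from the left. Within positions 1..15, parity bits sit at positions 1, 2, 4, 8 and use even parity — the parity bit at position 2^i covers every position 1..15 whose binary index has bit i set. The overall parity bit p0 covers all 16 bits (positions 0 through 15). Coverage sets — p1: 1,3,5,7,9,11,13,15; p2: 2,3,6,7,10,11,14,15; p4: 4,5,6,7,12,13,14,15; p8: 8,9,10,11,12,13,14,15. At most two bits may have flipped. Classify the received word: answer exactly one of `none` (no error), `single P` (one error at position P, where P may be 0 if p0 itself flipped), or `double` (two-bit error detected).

single 5

s1: b1⊕b3⊕b5⊕b7⊕b9⊕b11⊕b13⊕b15 = 1⊕1⊕1⊕0⊕0⊕0⊕0⊕0 = 1
s2: b2⊕b3⊕b6⊕b7⊕b10⊕b11⊕b14⊕b15 = 0⊕1⊕0⊕0⊕1⊕0⊕0⊕0 = 0
s4: b4⊕b5⊕b6⊕b7⊕b12⊕b13⊕b14⊕b15 = 1⊕1⊕0⊕0⊕1⊕0⊕0⊕0 = 1
s8: b8⊕b9⊕b10⊕b11⊕b12⊕b13⊕b14⊕b15 = 0⊕0⊕1⊕0⊕1⊕0⊕0⊕0 = 0
Syndrome (s8...s1) = 0101 → position 5.
Overall parity (XOR of all 16 bits, including p0): 1⊕1⊕0⊕1⊕1⊕1⊕0⊕0⊕0⊕0⊕1⊕0⊕1⊕0⊕0⊕0 = 1
Overall=1, syndrome position=5 → single-bit error at position 5.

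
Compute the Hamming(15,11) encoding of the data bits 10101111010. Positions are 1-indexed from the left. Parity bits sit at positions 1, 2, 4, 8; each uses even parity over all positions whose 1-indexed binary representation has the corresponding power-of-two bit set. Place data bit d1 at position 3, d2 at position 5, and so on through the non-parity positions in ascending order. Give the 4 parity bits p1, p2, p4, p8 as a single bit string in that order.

Place data bits at non-power-of-two positions: b3=1, b5=0, b6=1, b7=0, b9=1, b10=1, b11=1, b12=1, b13=0, b14=1, b15=0.
p1 = XOR of data positions {3,5,7,9,11,13,15} = 1⊕0⊕0⊕1⊕1⊕0⊕0 = 1
p2 = XOR of data positions {3,6,7,10,11,14,15} = 1⊕1⊕0⊕1⊕1⊕1⊕0 = 1
p4 = XOR of data positions {5,6,7,12,13,14,15} = 0⊕1⊕0⊕1⊕0⊕1⊕0 = 1
p8 = XOR of data positions {9,10,11,12,13,14,15} = 1⊕1⊕1⊕1⊕0⊕1⊕0 = 1
Parity bits p1,p2,p4,p8 = 1111

1111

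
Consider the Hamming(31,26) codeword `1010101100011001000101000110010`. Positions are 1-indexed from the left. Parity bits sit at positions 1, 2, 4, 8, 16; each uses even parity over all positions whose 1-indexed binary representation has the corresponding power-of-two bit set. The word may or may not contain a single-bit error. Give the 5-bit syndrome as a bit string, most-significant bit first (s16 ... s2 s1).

00100

s1: b1⊕b3⊕b5⊕b7⊕b9⊕b11⊕b13⊕b15⊕b17⊕b19⊕b21⊕b23⊕b25⊕b27⊕b29⊕b31 = 1⊕1⊕1⊕1⊕0⊕0⊕1⊕0⊕0⊕0⊕0⊕0⊕0⊕1⊕0⊕0 = 0
s2: b2⊕b3⊕b6⊕b7⊕b10⊕b11⊕b14⊕b15⊕b18⊕b19⊕b22⊕b23⊕b26⊕b27⊕b30⊕b31 = 0⊕1⊕0⊕1⊕0⊕0⊕0⊕0⊕0⊕0⊕1⊕0⊕1⊕1⊕1⊕0 = 0
s4: b4⊕b5⊕b6⊕b7⊕b12⊕b13⊕b14⊕b15⊕b20⊕b21⊕b22⊕b23⊕b28⊕b29⊕b30⊕b31 = 0⊕1⊕0⊕1⊕1⊕1⊕0⊕0⊕1⊕0⊕1⊕0⊕0⊕0⊕1⊕0 = 1
s8: b8⊕b9⊕b10⊕b11⊕b12⊕b13⊕b14⊕b15⊕b24⊕b25⊕b26⊕b27⊕b28⊕b29⊕b30⊕b31 = 1⊕0⊕0⊕0⊕1⊕1⊕0⊕0⊕0⊕0⊕1⊕1⊕0⊕0⊕1⊕0 = 0
s16: b16⊕b17⊕b18⊕b19⊕b20⊕b21⊕b22⊕b23⊕b24⊕b25⊕b26⊕b27⊕b28⊕b29⊕b30⊕b31 = 1⊕0⊕0⊕0⊕1⊕0⊕1⊕0⊕0⊕0⊕1⊕1⊕0⊕0⊕1⊕0 = 0
Syndrome (s16...s1) = 00100 → position 4.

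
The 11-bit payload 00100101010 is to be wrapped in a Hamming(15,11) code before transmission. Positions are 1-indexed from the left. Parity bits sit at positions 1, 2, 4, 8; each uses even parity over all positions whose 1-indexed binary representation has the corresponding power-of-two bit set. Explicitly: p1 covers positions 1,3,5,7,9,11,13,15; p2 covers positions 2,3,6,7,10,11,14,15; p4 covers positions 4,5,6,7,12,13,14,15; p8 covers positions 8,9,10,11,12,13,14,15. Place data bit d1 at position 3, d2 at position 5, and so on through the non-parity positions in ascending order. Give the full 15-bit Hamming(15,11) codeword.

010101010101010

Place data bits at non-power-of-two positions: b3=0, b5=0, b6=1, b7=0, b9=0, b10=1, b11=0, b12=1, b13=0, b14=1, b15=0.
p1 = XOR of data positions {3,5,7,9,11,13,15} = 0⊕0⊕0⊕0⊕0⊕0⊕0 = 0
p2 = XOR of data positions {3,6,7,10,11,14,15} = 0⊕1⊕0⊕1⊕0⊕1⊕0 = 1
p4 = XOR of data positions {5,6,7,12,13,14,15} = 0⊕1⊕0⊕1⊕0⊕1⊕0 = 1
p8 = XOR of data positions {9,10,11,12,13,14,15} = 0⊕1⊕0⊕1⊕0⊕1⊕0 = 1
Codeword b1..b15 = 010101010101010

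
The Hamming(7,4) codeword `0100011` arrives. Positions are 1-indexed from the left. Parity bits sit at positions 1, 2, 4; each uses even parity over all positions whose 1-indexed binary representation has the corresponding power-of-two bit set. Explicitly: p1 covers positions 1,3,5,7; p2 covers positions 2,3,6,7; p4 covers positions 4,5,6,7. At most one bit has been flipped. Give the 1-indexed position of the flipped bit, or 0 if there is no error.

3

s1: b1⊕b3⊕b5⊕b7 = 0⊕0⊕0⊕1 = 1
s2: b2⊕b3⊕b6⊕b7 = 1⊕0⊕1⊕1 = 1
s4: b4⊕b5⊕b6⊕b7 = 0⊕0⊕1⊕1 = 0
Syndrome (s4...s1) = 011 → position 3.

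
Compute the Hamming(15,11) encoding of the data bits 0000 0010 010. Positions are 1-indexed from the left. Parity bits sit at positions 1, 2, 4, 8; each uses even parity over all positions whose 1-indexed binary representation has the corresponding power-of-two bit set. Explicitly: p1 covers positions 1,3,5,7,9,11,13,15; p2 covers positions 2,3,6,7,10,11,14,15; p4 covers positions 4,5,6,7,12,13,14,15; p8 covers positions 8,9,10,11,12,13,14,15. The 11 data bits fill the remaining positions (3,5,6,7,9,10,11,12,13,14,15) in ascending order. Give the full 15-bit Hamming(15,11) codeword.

Place data bits at non-power-of-two positions: b3=0, b5=0, b6=0, b7=0, b9=0, b10=0, b11=1, b12=0, b13=0, b14=1, b15=0.
p1 = XOR of data positions {3,5,7,9,11,13,15} = 0⊕0⊕0⊕0⊕1⊕0⊕0 = 1
p2 = XOR of data positions {3,6,7,10,11,14,15} = 0⊕0⊕0⊕0⊕1⊕1⊕0 = 0
p4 = XOR of data positions {5,6,7,12,13,14,15} = 0⊕0⊕0⊕0⊕0⊕1⊕0 = 1
p8 = XOR of data positions {9,10,11,12,13,14,15} = 0⊕0⊕1⊕0⊕0⊕1⊕0 = 0
Codeword b1..b15 = 100100000010010

100100000010010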